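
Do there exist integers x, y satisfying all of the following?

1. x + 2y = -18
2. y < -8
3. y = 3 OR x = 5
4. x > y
No

A contradictory subset is {x + 2y = -18, y < -8, y = 3 OR x = 5}. No integer assignment can satisfy these jointly:

  - x + 2y = -18: is a linear equation tying the variables together
  - y < -8: bounds one variable relative to a constant
  - y = 3 OR x = 5: forces a choice: either y = 3 or x = 5

Split on the disjunction (y = 3 OR x = 5):
  • If y = 3: this contradicts the bound y ≤ -9.
  • If x = 5: with x = 5, every remaining term of the linear equation is divisible by 2, so the left side is ≡ 0 (mod 2); but the right side -23 ≡ 1 (mod 2). No integers can satisfy it.
Both branches are infeasible, so the system has no integer solution.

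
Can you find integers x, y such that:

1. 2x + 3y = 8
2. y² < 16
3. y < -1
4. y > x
No

A contradictory subset is {2x + 3y = 8, y < -1, y > x}. No integer assignment can satisfy these jointly:

  - 2x + 3y = 8: is a linear equation tying the variables together
  - y < -1: bounds one variable relative to a constant
  - y > x: bounds one variable relative to another variable

Propagating the comparison: x < y and y ≤ -2 give x ≤ -3. Range argument: with x ∈ [−∞, -3], y ∈ [−∞, -2], the left side of the equation is at most -12, but the right side is 8 > -12. No integer solution exists.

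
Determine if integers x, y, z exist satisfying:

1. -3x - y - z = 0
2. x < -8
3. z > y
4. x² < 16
No

A contradictory subset is {x < -8, x² < 16}. No integer assignment can satisfy these jointly:

  - x < -8: bounds one variable relative to a constant
  - x² < 16: restricts x to |x| ≤ 3

Direct contradiction: the bounds on x require x ≥ -3 and x ≤ -9 simultaneously, which is empty.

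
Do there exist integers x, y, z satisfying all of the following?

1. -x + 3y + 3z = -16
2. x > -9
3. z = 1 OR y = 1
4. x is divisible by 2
Yes

Take x = -2, y = -7, z = 1. Substituting into each constraint:
  (1) 2 + 3(-7) + 3(1) = -16 ✓
  (2) -2 > -9 ✓
  (3) z = 1, target 1 ✓ (first branch holds)
  (4) -2 = 2 × -1, remainder 0 ✓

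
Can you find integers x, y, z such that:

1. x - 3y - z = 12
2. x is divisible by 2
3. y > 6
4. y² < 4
No

A contradictory subset is {y > 6, y² < 4}. No integer assignment can satisfy these jointly:

  - y > 6: bounds one variable relative to a constant
  - y² < 4: restricts y to |y| ≤ 1

Direct contradiction: the bounds on y require y ≥ 7 and y ≤ 1 simultaneously, which is empty.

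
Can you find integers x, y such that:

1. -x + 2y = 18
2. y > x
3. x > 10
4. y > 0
Yes

Take x = 12, y = 15. Substituting into each constraint:
  (1) (-12) + 2(15) = 18 ✓
  (2) 15 > 12 ✓
  (3) 12 > 10 ✓
  (4) 15 > 0 ✓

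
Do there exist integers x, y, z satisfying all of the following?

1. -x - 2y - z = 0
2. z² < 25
Yes

Take x = 0, y = 0, z = 0. Substituting into each constraint:
  (1) 0 - 2(0) + 0 = 0 ✓
  (2) z² = (0)² = 0, and 0 < 25 ✓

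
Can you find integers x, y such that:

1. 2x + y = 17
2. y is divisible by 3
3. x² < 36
Yes

Take x = 1, y = 15. Substituting into each constraint:
  (1) 2(1) + 15 = 17 ✓
  (2) 15 = 3 × 5, remainder 0 ✓
  (3) x² = (1)² = 1, and 1 < 36 ✓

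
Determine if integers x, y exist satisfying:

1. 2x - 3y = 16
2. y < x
Yes

Take x = 2, y = -4. Substituting into each constraint:
  (1) 2(2) - 3(-4) = 16 ✓
  (2) -4 < 2 ✓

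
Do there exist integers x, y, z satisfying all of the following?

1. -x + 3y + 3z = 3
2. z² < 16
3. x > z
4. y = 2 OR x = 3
Yes

Take x = 3, y = 0, z = 2. Substituting into each constraint:
  (1) (-3) + 3(0) + 3(2) = 3 ✓
  (2) z² = (2)² = 4, and 4 < 16 ✓
  (3) 3 > 2 ✓
  (4) x = 3, target 3 ✓ (second branch holds)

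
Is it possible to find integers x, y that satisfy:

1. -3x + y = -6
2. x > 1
Yes

Take x = 2, y = 0. Substituting into each constraint:
  (1) -3(2) + 0 = -6 ✓
  (2) 2 > 1 ✓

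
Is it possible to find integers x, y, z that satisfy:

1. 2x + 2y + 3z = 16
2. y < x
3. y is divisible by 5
Yes

Take x = 2, y = 0, z = 4. Substituting into each constraint:
  (1) 2(2) + 2(0) + 3(4) = 16 ✓
  (2) 0 < 2 ✓
  (3) 0 = 5 × 0, remainder 0 ✓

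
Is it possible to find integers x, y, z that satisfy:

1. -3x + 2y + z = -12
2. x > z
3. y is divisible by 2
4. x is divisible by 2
Yes

Take x = 0, y = -4, z = -4. Substituting into each constraint:
  (1) -3(0) + 2(-4) + (-4) = -12 ✓
  (2) 0 > -4 ✓
  (3) -4 = 2 × -2, remainder 0 ✓
  (4) 0 = 2 × 0, remainder 0 ✓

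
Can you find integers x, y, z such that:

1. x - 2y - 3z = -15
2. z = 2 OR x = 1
Yes

Take x = 1, y = 8, z = 0. Substituting into each constraint:
  (1) 1 - 2(8) - 3(0) = -15 ✓
  (2) x = 1, target 1 ✓ (second branch holds)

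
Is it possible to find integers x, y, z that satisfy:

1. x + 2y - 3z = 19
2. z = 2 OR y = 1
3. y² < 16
Yes

Take x = 21, y = 2, z = 2. Substituting into each constraint:
  (1) 21 + 2(2) - 3(2) = 19 ✓
  (2) z = 2, target 2 ✓ (first branch holds)
  (3) y² = (2)² = 4, and 4 < 16 ✓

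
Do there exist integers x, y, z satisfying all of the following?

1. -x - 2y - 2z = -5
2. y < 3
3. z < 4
Yes

Take x = 1, y = 2, z = 0. Substituting into each constraint:
  (1) (-1) - 2(2) - 2(0) = -5 ✓
  (2) 2 < 3 ✓
  (3) 0 < 4 ✓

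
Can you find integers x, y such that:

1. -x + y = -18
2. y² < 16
Yes

Take x = 18, y = 0. Substituting into each constraint:
  (1) (-18) + 0 = -18 ✓
  (2) y² = (0)² = 0, and 0 < 16 ✓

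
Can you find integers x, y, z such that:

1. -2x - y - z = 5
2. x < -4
Yes

Take x = -5, y = 0, z = 5. Substituting into each constraint:
  (1) -2(-5) + 0 + (-5) = 5 ✓
  (2) -5 < -4 ✓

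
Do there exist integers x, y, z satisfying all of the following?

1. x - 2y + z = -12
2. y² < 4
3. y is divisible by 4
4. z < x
Yes

Take x = -5, y = 0, z = -7. Substituting into each constraint:
  (1) (-5) - 2(0) + (-7) = -12 ✓
  (2) y² = (0)² = 0, and 0 < 4 ✓
  (3) 0 = 4 × 0, remainder 0 ✓
  (4) -7 < -5 ✓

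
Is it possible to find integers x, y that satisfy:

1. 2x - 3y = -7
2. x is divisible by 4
Yes

Take x = 4, y = 5. Substituting into each constraint:
  (1) 2(4) - 3(5) = -7 ✓
  (2) 4 = 4 × 1, remainder 0 ✓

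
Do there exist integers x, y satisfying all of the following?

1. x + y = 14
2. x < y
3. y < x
No

A contradictory subset is {x < y, y < x}. No integer assignment can satisfy these jointly:

  - x < y: bounds one variable relative to another variable
  - y < x: bounds one variable relative to another variable

Direct contradiction: y > x and x > y cannot both hold.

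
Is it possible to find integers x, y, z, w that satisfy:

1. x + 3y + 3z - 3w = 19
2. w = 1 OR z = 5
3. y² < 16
Yes

Take x = 1, y = 1, z = 5, w = 0. Substituting into each constraint:
  (1) 1 + 3(1) + 3(5) - 3(0) = 19 ✓
  (2) z = 5, target 5 ✓ (second branch holds)
  (3) y² = (1)² = 1, and 1 < 16 ✓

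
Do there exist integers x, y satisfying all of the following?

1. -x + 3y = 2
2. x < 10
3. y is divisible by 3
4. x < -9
Yes

Take x = -11, y = -3. Substituting into each constraint:
  (1) 11 + 3(-3) = 2 ✓
  (2) -11 < 10 ✓
  (3) -3 = 3 × -1, remainder 0 ✓
  (4) -11 < -9 ✓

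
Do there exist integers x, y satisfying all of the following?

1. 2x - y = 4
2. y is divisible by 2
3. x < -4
Yes

Take x = -5, y = -14. Substituting into each constraint:
  (1) 2(-5) + 14 = 4 ✓
  (2) -14 = 2 × -7, remainder 0 ✓
  (3) -5 < -4 ✓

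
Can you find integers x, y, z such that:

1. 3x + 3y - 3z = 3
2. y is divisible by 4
Yes

Take x = 0, y = 0, z = -1. Substituting into each constraint:
  (1) 3(0) + 3(0) - 3(-1) = 3 ✓
  (2) 0 = 4 × 0, remainder 0 ✓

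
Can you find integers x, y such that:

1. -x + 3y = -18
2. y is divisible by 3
Yes

Take x = 18, y = 0. Substituting into each constraint:
  (1) (-18) + 3(0) = -18 ✓
  (2) 0 = 3 × 0, remainder 0 ✓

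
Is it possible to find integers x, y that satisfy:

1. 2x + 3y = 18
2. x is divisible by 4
Yes

Take x = 0, y = 6. Substituting into each constraint:
  (1) 2(0) + 3(6) = 18 ✓
  (2) 0 = 4 × 0, remainder 0 ✓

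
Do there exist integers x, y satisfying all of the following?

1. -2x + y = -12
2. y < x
Yes

Take x = 11, y = 10. Substituting into each constraint:
  (1) -2(11) + 10 = -12 ✓
  (2) 10 < 11 ✓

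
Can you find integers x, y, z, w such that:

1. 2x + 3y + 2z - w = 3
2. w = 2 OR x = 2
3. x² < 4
Yes

Take x = 1, y = -1, z = 3, w = 2. Substituting into each constraint:
  (1) 2(1) + 3(-1) + 2(3) + (-2) = 3 ✓
  (2) w = 2, target 2 ✓ (first branch holds)
  (3) x² = (1)² = 1, and 1 < 4 ✓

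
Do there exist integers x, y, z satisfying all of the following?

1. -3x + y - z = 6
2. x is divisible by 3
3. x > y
Yes

Take x = 0, y = -1, z = -7. Substituting into each constraint:
  (1) -3(0) + (-1) + 7 = 6 ✓
  (2) 0 = 3 × 0, remainder 0 ✓
  (3) 0 > -1 ✓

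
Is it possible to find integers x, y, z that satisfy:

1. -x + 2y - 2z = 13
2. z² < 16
Yes

Take x = 1, y = 7, z = 0. Substituting into each constraint:
  (1) (-1) + 2(7) - 2(0) = 13 ✓
  (2) z² = (0)² = 0, and 0 < 16 ✓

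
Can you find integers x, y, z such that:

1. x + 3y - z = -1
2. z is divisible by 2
Yes

Take x = 0, y = -1, z = -2. Substituting into each constraint:
  (1) 0 + 3(-1) + 2 = -1 ✓
  (2) -2 = 2 × -1, remainder 0 ✓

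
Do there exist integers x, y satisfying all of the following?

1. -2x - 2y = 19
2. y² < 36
No

Even the single constraint (-2x - 2y = 19) is infeasible over the integers.

  - -2x - 2y = 19: every term on the left is divisible by 2, so the LHS ≡ 0 (mod 2), but the RHS 19 is not — no integer solution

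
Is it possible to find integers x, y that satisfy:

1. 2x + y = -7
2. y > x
Yes

Take x = -4, y = 1. Substituting into each constraint:
  (1) 2(-4) + 1 = -7 ✓
  (2) 1 > -4 ✓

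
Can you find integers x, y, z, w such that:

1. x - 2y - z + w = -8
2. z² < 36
Yes

Take x = 0, y = 4, z = 0, w = 0. Substituting into each constraint:
  (1) 0 - 2(4) + 0 + 0 = -8 ✓
  (2) z² = (0)² = 0, and 0 < 36 ✓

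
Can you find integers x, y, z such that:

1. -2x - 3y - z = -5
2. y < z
Yes

Take x = 2, y = 0, z = 1. Substituting into each constraint:
  (1) -2(2) - 3(0) + (-1) = -5 ✓
  (2) 0 < 1 ✓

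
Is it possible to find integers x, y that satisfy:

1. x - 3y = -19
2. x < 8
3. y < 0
Yes

Take x = -22, y = -1. Substituting into each constraint:
  (1) (-22) - 3(-1) = -19 ✓
  (2) -22 < 8 ✓
  (3) -1 < 0 ✓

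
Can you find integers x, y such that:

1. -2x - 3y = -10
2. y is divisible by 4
Yes

Take x = 5, y = 0. Substituting into each constraint:
  (1) -2(5) - 3(0) = -10 ✓
  (2) 0 = 4 × 0, remainder 0 ✓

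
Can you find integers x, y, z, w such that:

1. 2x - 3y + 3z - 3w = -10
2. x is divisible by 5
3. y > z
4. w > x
Yes

Take x = -5, y = 4, z = 0, w = -4. Substituting into each constraint:
  (1) 2(-5) - 3(4) + 3(0) - 3(-4) = -10 ✓
  (2) -5 = 5 × -1, remainder 0 ✓
  (3) 4 > 0 ✓
  (4) -4 > -5 ✓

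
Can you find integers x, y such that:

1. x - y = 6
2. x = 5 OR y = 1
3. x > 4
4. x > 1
Yes

Take x = 5, y = -1. Substituting into each constraint:
  (1) 5 + 1 = 6 ✓
  (2) x = 5, target 5 ✓ (first branch holds)
  (3) 5 > 4 ✓
  (4) 5 > 1 ✓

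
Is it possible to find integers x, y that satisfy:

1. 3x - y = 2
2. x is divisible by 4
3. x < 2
Yes

Take x = 0, y = -2. Substituting into each constraint:
  (1) 3(0) + 2 = 2 ✓
  (2) 0 = 4 × 0, remainder 0 ✓
  (3) 0 < 2 ✓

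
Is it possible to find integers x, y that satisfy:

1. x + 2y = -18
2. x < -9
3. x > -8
No

A contradictory subset is {x < -9, x > -8}. No integer assignment can satisfy these jointly:

  - x < -9: bounds one variable relative to a constant
  - x > -8: bounds one variable relative to a constant

Direct contradiction: the bounds on x require x ≥ -7 and x ≤ -10 simultaneously, which is empty.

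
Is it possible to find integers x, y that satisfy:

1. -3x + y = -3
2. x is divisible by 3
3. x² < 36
Yes

Take x = 0, y = -3. Substituting into each constraint:
  (1) -3(0) + (-3) = -3 ✓
  (2) 0 = 3 × 0, remainder 0 ✓
  (3) x² = (0)² = 0, and 0 < 36 ✓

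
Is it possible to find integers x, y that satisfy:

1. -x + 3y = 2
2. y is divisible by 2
Yes

Take x = -2, y = 0. Substituting into each constraint:
  (1) 2 + 3(0) = 2 ✓
  (2) 0 = 2 × 0, remainder 0 ✓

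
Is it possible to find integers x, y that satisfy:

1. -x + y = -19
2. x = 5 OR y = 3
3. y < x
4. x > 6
Yes

Take x = 22, y = 3. Substituting into each constraint:
  (1) (-22) + 3 = -19 ✓
  (2) y = 3, target 3 ✓ (second branch holds)
  (3) 3 < 22 ✓
  (4) 22 > 6 ✓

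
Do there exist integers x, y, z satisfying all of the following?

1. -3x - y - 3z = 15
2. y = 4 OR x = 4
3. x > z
Yes

Take x = 4, y = -36, z = 3. Substituting into each constraint:
  (1) -3(4) + 36 - 3(3) = 15 ✓
  (2) x = 4, target 4 ✓ (second branch holds)
  (3) 4 > 3 ✓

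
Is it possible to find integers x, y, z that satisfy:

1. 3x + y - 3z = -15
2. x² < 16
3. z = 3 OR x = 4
Yes

Take x = 0, y = -6, z = 3. Substituting into each constraint:
  (1) 3(0) + (-6) - 3(3) = -15 ✓
  (2) x² = (0)² = 0, and 0 < 16 ✓
  (3) z = 3, target 3 ✓ (first branch holds)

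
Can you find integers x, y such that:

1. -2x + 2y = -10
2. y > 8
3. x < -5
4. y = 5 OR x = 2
No

A contradictory subset is {-2x + 2y = -10, y > 8, x < -5}. No integer assignment can satisfy these jointly:

  - -2x + 2y = -10: is a linear equation tying the variables together
  - y > 8: bounds one variable relative to a constant
  - x < -5: bounds one variable relative to a constant

Range argument: with x ∈ [−∞, -6], y ∈ [9, ∞], the left side of the equation is at least 30, but the right side is -10 < 30. No integer solution exists.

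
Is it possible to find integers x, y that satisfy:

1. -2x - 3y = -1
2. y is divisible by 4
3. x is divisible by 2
No

The full constraint system is jointly infeasible over the integers. Each constraint and what it forces:

  - -2x - 3y = -1: is a linear equation tying the variables together
  - y is divisible by 4: restricts y to multiples of 4
  - x is divisible by 2: restricts x to multiples of 2

Modular obstruction: writing x = 2x' and writing y = 4y', every remaining term of the linear equation is divisible by 4, so the left side is ≡ 0 (mod 4); but the right side -1 ≡ 3 (mod 4). No integers can satisfy it.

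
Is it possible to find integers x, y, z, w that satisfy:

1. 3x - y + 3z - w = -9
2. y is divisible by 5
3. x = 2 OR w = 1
Yes

Take x = 1, y = 5, z = -2, w = 1. Substituting into each constraint:
  (1) 3(1) + (-5) + 3(-2) + (-1) = -9 ✓
  (2) 5 = 5 × 1, remainder 0 ✓
  (3) w = 1, target 1 ✓ (second branch holds)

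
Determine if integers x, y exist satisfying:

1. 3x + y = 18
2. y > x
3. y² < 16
No

The full constraint system is jointly infeasible over the integers. Each constraint and what it forces:

  - 3x + y = 18: is a linear equation tying the variables together
  - y > x: bounds one variable relative to another variable
  - y² < 16: restricts y to |y| ≤ 3

Propagating the comparison: x < y and y ≤ 3 give x ≤ 2. Range argument: with x ∈ [−∞, 2], y ∈ [-3, 3], the left side of the equation is at most 9, but the right side is 18 > 9. No integer solution exists.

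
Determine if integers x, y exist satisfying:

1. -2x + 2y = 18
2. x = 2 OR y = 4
Yes

Take x = -5, y = 4. Substituting into each constraint:
  (1) -2(-5) + 2(4) = 18 ✓
  (2) y = 4, target 4 ✓ (second branch holds)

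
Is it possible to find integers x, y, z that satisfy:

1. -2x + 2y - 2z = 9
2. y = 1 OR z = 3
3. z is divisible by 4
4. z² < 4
No

Even the single constraint (-2x + 2y - 2z = 9) is infeasible over the integers.

  - -2x + 2y - 2z = 9: every term on the left is divisible by 2, so the LHS ≡ 0 (mod 2), but the RHS 9 is not — no integer solution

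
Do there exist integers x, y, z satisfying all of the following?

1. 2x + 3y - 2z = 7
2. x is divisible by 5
Yes

Take x = 0, y = 1, z = -2. Substituting into each constraint:
  (1) 2(0) + 3(1) - 2(-2) = 7 ✓
  (2) 0 = 5 × 0, remainder 0 ✓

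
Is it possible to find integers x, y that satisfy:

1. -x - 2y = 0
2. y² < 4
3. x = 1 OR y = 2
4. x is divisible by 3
No

A contradictory subset is {-x - 2y = 0, y² < 4, x = 1 OR y = 2}. No integer assignment can satisfy these jointly:

  - -x - 2y = 0: is a linear equation tying the variables together
  - y² < 4: restricts y to |y| ≤ 1
  - x = 1 OR y = 2: forces a choice: either x = 1 or y = 2

Split on the disjunction (x = 1 OR y = 2):
  • If x = 1: with x = 1, every remaining term of the linear equation is divisible by 2, so the left side is ≡ 0 (mod 2); but the right side 1 ≡ 1 (mod 2). No integers can satisfy it.
  • If y = 2: this contradicts y² < 4, which requires |y| ≤ 1.
Both branches are infeasible, so the system has no integer solution.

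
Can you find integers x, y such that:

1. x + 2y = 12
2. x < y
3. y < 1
No

The full constraint system is jointly infeasible over the integers. Each constraint and what it forces:

  - x + 2y = 12: is a linear equation tying the variables together
  - x < y: bounds one variable relative to another variable
  - y < 1: bounds one variable relative to a constant

Propagating the comparison: x < y and y ≤ 0 give x ≤ -1. Range argument: with x ∈ [−∞, -1], y ∈ [−∞, 0], the left side of the equation is at most -1, but the right side is 12 > -1. No integer solution exists.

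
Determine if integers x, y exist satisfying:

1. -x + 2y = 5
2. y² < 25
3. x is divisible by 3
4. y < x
No

A contradictory subset is {-x + 2y = 5, y² < 25, y < x}. No integer assignment can satisfy these jointly:

  - -x + 2y = 5: is a linear equation tying the variables together
  - y² < 25: restricts y to |y| ≤ 4
  - y < x: bounds one variable relative to another variable

The bounds confine y to {-4, -3, -2, -1, 0, 1, 2, 3, 4}. For each value, substitute into the equation:
  • y = -4: the equation forces x = -13, but x > y fails since -13 ≤ -4.
  • y = -3: the equation forces x = -11, but x > y fails since -11 ≤ -3.
  • y = -2: the equation forces x = -9, but x > y fails since -9 ≤ -2.
  • y = -1: the equation forces x = -7, but x > y fails since -7 ≤ -1.
  • y = 0: the equation forces x = -5, but x > y fails since -5 ≤ 0.
  • y = 1: the equation forces x = -3, but x > y fails since -3 ≤ 1.
  • y = 2: the equation forces x = -1, but x > y fails since -1 ≤ 2.
  • y = 3: the equation forces x = 1, but x > y fails since 1 ≤ 3.
  • y = 4: the equation forces x = 3, but x > y fails since 3 ≤ 4.
Every case fails, so no integer solution exists.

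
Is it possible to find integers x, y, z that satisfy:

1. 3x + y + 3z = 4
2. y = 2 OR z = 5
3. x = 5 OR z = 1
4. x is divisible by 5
Yes

Take x = 5, y = -26, z = 5. Substituting into each constraint:
  (1) 3(5) + (-26) + 3(5) = 4 ✓
  (2) z = 5, target 5 ✓ (second branch holds)
  (3) x = 5, target 5 ✓ (first branch holds)
  (4) 5 = 5 × 1, remainder 0 ✓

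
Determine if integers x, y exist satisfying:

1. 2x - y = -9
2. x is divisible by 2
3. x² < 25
Yes

Take x = 0, y = 9. Substituting into each constraint:
  (1) 2(0) + (-9) = -9 ✓
  (2) 0 = 2 × 0, remainder 0 ✓
  (3) x² = (0)² = 0, and 0 < 25 ✓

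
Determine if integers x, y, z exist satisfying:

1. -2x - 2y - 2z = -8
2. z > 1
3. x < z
Yes

Take x = 0, y = 2, z = 2. Substituting into each constraint:
  (1) -2(0) - 2(2) - 2(2) = -8 ✓
  (2) 2 > 1 ✓
  (3) 0 < 2 ✓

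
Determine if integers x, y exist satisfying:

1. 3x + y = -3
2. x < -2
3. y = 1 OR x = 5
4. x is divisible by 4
No

A contradictory subset is {3x + y = -3, x < -2, y = 1 OR x = 5}. No integer assignment can satisfy these jointly:

  - 3x + y = -3: is a linear equation tying the variables together
  - x < -2: bounds one variable relative to a constant
  - y = 1 OR x = 5: forces a choice: either y = 1 or x = 5

Split on the disjunction (y = 1 OR x = 5):
  • If y = 1: with y = 1, every remaining term of the linear equation is divisible by 3, so the left side is ≡ 0 (mod 3); but the right side -4 ≡ 2 (mod 3). No integers can satisfy it.
  • If x = 5: this contradicts the bound x ≤ -3.
Both branches are infeasible, so the system has no integer solution.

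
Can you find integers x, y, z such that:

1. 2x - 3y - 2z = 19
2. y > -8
Yes

Take x = 0, y = 1, z = -11. Substituting into each constraint:
  (1) 2(0) - 3(1) - 2(-11) = 19 ✓
  (2) 1 > -8 ✓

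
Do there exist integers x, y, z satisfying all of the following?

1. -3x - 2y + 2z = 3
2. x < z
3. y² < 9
Yes

Take x = 1, y = -1, z = 2. Substituting into each constraint:
  (1) -3(1) - 2(-1) + 2(2) = 3 ✓
  (2) 1 < 2 ✓
  (3) y² = (-1)² = 1, and 1 < 9 ✓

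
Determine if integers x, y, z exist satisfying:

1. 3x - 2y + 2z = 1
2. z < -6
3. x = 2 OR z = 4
No

The full constraint system is jointly infeasible over the integers. Each constraint and what it forces:

  - 3x - 2y + 2z = 1: is a linear equation tying the variables together
  - z < -6: bounds one variable relative to a constant
  - x = 2 OR z = 4: forces a choice: either x = 2 or z = 4

Split on the disjunction (x = 2 OR z = 4):
  • If x = 2: with x = 2, every remaining term of the linear equation is divisible by 2, so the left side is ≡ 0 (mod 2); but the right side -5 ≡ 1 (mod 2). No integers can satisfy it.
  • If z = 4: this contradicts the bound z ≤ -7.
Both branches are infeasible, so the system has no integer solution.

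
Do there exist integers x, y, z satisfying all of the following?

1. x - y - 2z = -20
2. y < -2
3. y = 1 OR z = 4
Yes

Take x = -15, y = -3, z = 4. Substituting into each constraint:
  (1) (-15) + 3 - 2(4) = -20 ✓
  (2) -3 < -2 ✓
  (3) z = 4, target 4 ✓ (second branch holds)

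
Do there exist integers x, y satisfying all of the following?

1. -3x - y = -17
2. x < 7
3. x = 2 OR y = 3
Yes

Take x = 2, y = 11. Substituting into each constraint:
  (1) -3(2) + (-11) = -17 ✓
  (2) 2 < 7 ✓
  (3) x = 2, target 2 ✓ (first branch holds)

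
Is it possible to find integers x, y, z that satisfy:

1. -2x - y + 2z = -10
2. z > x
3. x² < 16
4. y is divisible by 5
Yes

Take x = 2, y = 50, z = 22. Substituting into each constraint:
  (1) -2(2) + (-50) + 2(22) = -10 ✓
  (2) 22 > 2 ✓
  (3) x² = (2)² = 4, and 4 < 16 ✓
  (4) 50 = 5 × 10, remainder 0 ✓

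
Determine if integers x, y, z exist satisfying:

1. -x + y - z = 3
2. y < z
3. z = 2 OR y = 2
Yes

Take x = -4, y = 1, z = 2. Substituting into each constraint:
  (1) 4 + 1 + (-2) = 3 ✓
  (2) 1 < 2 ✓
  (3) z = 2, target 2 ✓ (first branch holds)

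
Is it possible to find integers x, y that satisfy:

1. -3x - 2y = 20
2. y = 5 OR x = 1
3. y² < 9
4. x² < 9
No

A contradictory subset is {-3x - 2y = 20, y = 5 OR x = 1, y² < 9}. No integer assignment can satisfy these jointly:

  - -3x - 2y = 20: is a linear equation tying the variables together
  - y = 5 OR x = 1: forces a choice: either y = 5 or x = 1
  - y² < 9: restricts y to |y| ≤ 2

Split on the disjunction (y = 5 OR x = 1):
  • If y = 5: this contradicts y² < 9, which requires |y| ≤ 2.
  • If x = 1: with x = 1, every remaining term of the linear equation is divisible by 2, so the left side is ≡ 0 (mod 2); but the right side 23 ≡ 1 (mod 2). No integers can satisfy it.
Both branches are infeasible, so the system has no integer solution.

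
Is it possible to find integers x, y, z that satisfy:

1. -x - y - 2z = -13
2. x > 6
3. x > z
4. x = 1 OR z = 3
Yes

Take x = 7, y = 0, z = 3. Substituting into each constraint:
  (1) (-7) + 0 - 2(3) = -13 ✓
  (2) 7 > 6 ✓
  (3) 7 > 3 ✓
  (4) z = 3, target 3 ✓ (second branch holds)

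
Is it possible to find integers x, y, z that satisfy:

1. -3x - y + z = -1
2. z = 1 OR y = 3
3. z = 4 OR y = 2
Yes

Take x = 0, y = 2, z = 1. Substituting into each constraint:
  (1) -3(0) + (-2) + 1 = -1 ✓
  (2) z = 1, target 1 ✓ (first branch holds)
  (3) y = 2, target 2 ✓ (second branch holds)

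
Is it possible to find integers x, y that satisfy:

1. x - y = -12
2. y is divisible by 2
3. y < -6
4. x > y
No

A contradictory subset is {x - y = -12, x > y}. No integer assignment can satisfy these jointly:

  - x - y = -12: is a linear equation tying the variables together
  - x > y: bounds one variable relative to another variable

From the equation, x − y = -12, i.e. x − y = -12; but x > y requires x − y ≥ 1. Contradiction.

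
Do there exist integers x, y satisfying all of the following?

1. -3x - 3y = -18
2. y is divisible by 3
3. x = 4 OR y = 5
No

The full constraint system is jointly infeasible over the integers. Each constraint and what it forces:

  - -3x - 3y = -18: is a linear equation tying the variables together
  - y is divisible by 3: restricts y to multiples of 3
  - x = 4 OR y = 5: forces a choice: either x = 4 or y = 5

Split on the disjunction (x = 4 OR y = 5):
  • If x = 4: with x = 4, writing y = 3y', every remaining term of the linear equation is divisible by 9, so the left side is ≡ 0 (mod 9); but the right side -6 ≡ 3 (mod 9). No integers can satisfy it.
  • If y = 5: this contradicts the divisibility constraint — 5 is not a multiple of 3.
Both branches are infeasible, so the system has no integer solution.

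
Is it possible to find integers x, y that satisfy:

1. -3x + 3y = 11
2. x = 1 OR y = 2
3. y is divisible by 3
No

Even the single constraint (-3x + 3y = 11) is infeasible over the integers.

  - -3x + 3y = 11: every term on the left is divisible by 3, so the LHS ≡ 0 (mod 3), but the RHS 11 is not — no integer solution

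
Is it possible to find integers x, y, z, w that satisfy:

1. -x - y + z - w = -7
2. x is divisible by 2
Yes

Take x = 0, y = 7, z = 0, w = 0. Substituting into each constraint:
  (1) 0 + (-7) + 0 + 0 = -7 ✓
  (2) 0 = 2 × 0, remainder 0 ✓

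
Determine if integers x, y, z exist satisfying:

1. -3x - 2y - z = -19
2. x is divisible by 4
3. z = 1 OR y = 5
Yes

Take x = 0, y = 5, z = 9. Substituting into each constraint:
  (1) -3(0) - 2(5) + (-9) = -19 ✓
  (2) 0 = 4 × 0, remainder 0 ✓
  (3) y = 5, target 5 ✓ (second branch holds)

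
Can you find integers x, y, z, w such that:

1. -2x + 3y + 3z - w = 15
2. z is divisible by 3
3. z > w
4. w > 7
Yes

Take x = 2, y = 0, z = 9, w = 8. Substituting into each constraint:
  (1) -2(2) + 3(0) + 3(9) + (-8) = 15 ✓
  (2) 9 = 3 × 3, remainder 0 ✓
  (3) 9 > 8 ✓
  (4) 8 > 7 ✓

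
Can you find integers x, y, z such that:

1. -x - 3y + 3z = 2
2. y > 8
Yes

Take x = 1, y = 9, z = 10. Substituting into each constraint:
  (1) (-1) - 3(9) + 3(10) = 2 ✓
  (2) 9 > 8 ✓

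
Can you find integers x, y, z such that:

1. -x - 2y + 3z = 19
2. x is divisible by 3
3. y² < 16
Yes

Take x = -18, y = 1, z = 1. Substituting into each constraint:
  (1) 18 - 2(1) + 3(1) = 19 ✓
  (2) -18 = 3 × -6, remainder 0 ✓
  (3) y² = (1)² = 1, and 1 < 16 ✓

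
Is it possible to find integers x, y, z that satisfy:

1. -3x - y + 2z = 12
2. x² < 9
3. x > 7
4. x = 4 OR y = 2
No

A contradictory subset is {x² < 9, x > 7}. No integer assignment can satisfy these jointly:

  - x² < 9: restricts x to |x| ≤ 2
  - x > 7: bounds one variable relative to a constant

Direct contradiction: the bounds on x require x ≥ 8 and x ≤ 2 simultaneously, which is empty.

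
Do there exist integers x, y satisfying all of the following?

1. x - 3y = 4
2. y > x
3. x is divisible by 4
Yes

Take x = -8, y = -4. Substituting into each constraint:
  (1) (-8) - 3(-4) = 4 ✓
  (2) -4 > -8 ✓
  (3) -8 = 4 × -2, remainder 0 ✓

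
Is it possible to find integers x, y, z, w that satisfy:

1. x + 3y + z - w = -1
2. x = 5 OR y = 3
Yes

Take x = 0, y = 3, z = -10, w = 0. Substituting into each constraint:
  (1) 0 + 3(3) + (-10) + 0 = -1 ✓
  (2) y = 3, target 3 ✓ (second branch holds)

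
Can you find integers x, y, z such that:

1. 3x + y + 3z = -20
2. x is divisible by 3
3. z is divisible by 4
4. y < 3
Yes

Take x = 0, y = -20, z = 0. Substituting into each constraint:
  (1) 3(0) + (-20) + 3(0) = -20 ✓
  (2) 0 = 3 × 0, remainder 0 ✓
  (3) 0 = 4 × 0, remainder 0 ✓
  (4) -20 < 3 ✓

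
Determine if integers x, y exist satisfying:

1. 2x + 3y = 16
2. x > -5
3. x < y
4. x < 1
Yes

Take x = -1, y = 6. Substituting into each constraint:
  (1) 2(-1) + 3(6) = 16 ✓
  (2) -1 > -5 ✓
  (3) -1 < 6 ✓
  (4) -1 < 1 ✓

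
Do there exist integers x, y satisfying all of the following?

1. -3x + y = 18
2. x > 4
Yes

Take x = 5, y = 33. Substituting into each constraint:
  (1) -3(5) + 33 = 18 ✓
  (2) 5 > 4 ✓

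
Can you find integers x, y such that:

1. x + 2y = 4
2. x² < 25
Yes

Take x = 0, y = 2. Substituting into each constraint:
  (1) 0 + 2(2) = 4 ✓
  (2) x² = (0)² = 0, and 0 < 25 ✓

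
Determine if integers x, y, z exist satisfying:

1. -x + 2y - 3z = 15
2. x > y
Yes

Take x = 2, y = 1, z = -5. Substituting into each constraint:
  (1) (-2) + 2(1) - 3(-5) = 15 ✓
  (2) 2 > 1 ✓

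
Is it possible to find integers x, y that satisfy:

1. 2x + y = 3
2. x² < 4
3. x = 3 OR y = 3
Yes

Take x = 0, y = 3. Substituting into each constraint:
  (1) 2(0) + 3 = 3 ✓
  (2) x² = (0)² = 0, and 0 < 4 ✓
  (3) y = 3, target 3 ✓ (second branch holds)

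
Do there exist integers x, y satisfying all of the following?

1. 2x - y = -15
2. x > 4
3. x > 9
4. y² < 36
No

A contradictory subset is {2x - y = -15, x > 9, y² < 36}. No integer assignment can satisfy these jointly:

  - 2x - y = -15: is a linear equation tying the variables together
  - x > 9: bounds one variable relative to a constant
  - y² < 36: restricts y to |y| ≤ 5

Range argument: with x ∈ [10, ∞], y ∈ [-5, 5], the left side of the equation is at least 15, but the right side is -15 < 15. No integer solution exists.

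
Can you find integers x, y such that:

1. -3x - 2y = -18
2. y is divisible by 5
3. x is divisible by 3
Yes

Take x = -24, y = 45. Substituting into each constraint:
  (1) -3(-24) - 2(45) = -18 ✓
  (2) 45 = 5 × 9, remainder 0 ✓
  (3) -24 = 3 × -8, remainder 0 ✓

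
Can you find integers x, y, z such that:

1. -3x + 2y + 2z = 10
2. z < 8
Yes

Take x = 0, y = 5, z = 0. Substituting into each constraint:
  (1) -3(0) + 2(5) + 2(0) = 10 ✓
  (2) 0 < 8 ✓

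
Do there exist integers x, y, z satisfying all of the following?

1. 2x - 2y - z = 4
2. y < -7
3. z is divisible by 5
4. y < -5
Yes

Take x = -6, y = -8, z = 0. Substituting into each constraint:
  (1) 2(-6) - 2(-8) + 0 = 4 ✓
  (2) -8 < -7 ✓
  (3) 0 = 5 × 0, remainder 0 ✓
  (4) -8 < -5 ✓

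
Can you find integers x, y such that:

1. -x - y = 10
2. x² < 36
Yes

Take x = 0, y = -10. Substituting into each constraint:
  (1) 0 + 10 = 10 ✓
  (2) x² = (0)² = 0, and 0 < 36 ✓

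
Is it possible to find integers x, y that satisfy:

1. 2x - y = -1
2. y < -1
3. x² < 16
Yes

Take x = -2, y = -3. Substituting into each constraint:
  (1) 2(-2) + 3 = -1 ✓
  (2) -3 < -1 ✓
  (3) x² = (-2)² = 4, and 4 < 16 ✓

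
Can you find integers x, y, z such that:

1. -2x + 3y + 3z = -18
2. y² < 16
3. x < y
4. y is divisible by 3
Yes

Take x = -3, y = 0, z = -8. Substituting into each constraint:
  (1) -2(-3) + 3(0) + 3(-8) = -18 ✓
  (2) y² = (0)² = 0, and 0 < 16 ✓
  (3) -3 < 0 ✓
  (4) 0 = 3 × 0, remainder 0 ✓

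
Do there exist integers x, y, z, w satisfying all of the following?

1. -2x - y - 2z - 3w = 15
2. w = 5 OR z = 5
Yes

Take x = -15, y = 0, z = 0, w = 5. Substituting into each constraint:
  (1) -2(-15) + 0 - 2(0) - 3(5) = 15 ✓
  (2) w = 5, target 5 ✓ (first branch holds)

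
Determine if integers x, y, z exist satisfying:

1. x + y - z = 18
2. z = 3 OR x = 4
Yes

Take x = 0, y = 21, z = 3. Substituting into each constraint:
  (1) 0 + 21 + (-3) = 18 ✓
  (2) z = 3, target 3 ✓ (first branch holds)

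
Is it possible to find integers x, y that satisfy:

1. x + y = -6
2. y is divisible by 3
Yes

Take x = -6, y = 0. Substituting into each constraint:
  (1) (-6) + 0 = -6 ✓
  (2) 0 = 3 × 0, remainder 0 ✓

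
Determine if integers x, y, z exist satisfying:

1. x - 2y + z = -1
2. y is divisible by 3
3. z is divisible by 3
Yes

Take x = -1, y = 0, z = 0. Substituting into each constraint:
  (1) (-1) - 2(0) + 0 = -1 ✓
  (2) 0 = 3 × 0, remainder 0 ✓
  (3) 0 = 3 × 0, remainder 0 ✓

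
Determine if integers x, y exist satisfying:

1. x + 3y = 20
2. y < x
Yes

Take x = 8, y = 4. Substituting into each constraint:
  (1) 8 + 3(4) = 20 ✓
  (2) 4 < 8 ✓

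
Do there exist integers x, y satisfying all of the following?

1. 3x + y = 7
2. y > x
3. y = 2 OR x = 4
No

The full constraint system is jointly infeasible over the integers. Each constraint and what it forces:

  - 3x + y = 7: is a linear equation tying the variables together
  - y > x: bounds one variable relative to another variable
  - y = 2 OR x = 4: forces a choice: either y = 2 or x = 4

Split on the disjunction (y = 2 OR x = 4):
  • If y = 2: with y = 2, every remaining term of the linear equation is divisible by 3, so the left side is ≡ 0 (mod 3); but the right side 5 ≡ 2 (mod 3). No integers can satisfy it.
  • If x = 4: the equation forces y = -5, giving (x, y) = (4, -5), which violates y > x.
Both branches are infeasible, so the system has no integer solution.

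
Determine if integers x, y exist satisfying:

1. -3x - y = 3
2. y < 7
Yes

Take x = -1, y = 0. Substituting into each constraint:
  (1) -3(-1) + 0 = 3 ✓
  (2) 0 < 7 ✓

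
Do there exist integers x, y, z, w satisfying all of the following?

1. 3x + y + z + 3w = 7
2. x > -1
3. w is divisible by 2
Yes

Take x = 0, y = 7, z = 0, w = 0. Substituting into each constraint:
  (1) 3(0) + 7 + 0 + 3(0) = 7 ✓
  (2) 0 > -1 ✓
  (3) 0 = 2 × 0, remainder 0 ✓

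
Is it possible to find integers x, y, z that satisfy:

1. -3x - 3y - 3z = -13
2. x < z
No

Even the single constraint (-3x - 3y - 3z = -13) is infeasible over the integers.

  - -3x - 3y - 3z = -13: every term on the left is divisible by 3, so the LHS ≡ 0 (mod 3), but the RHS -13 is not — no integer solution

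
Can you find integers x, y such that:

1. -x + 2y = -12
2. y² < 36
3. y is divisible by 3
Yes

Take x = 12, y = 0. Substituting into each constraint:
  (1) (-12) + 2(0) = -12 ✓
  (2) y² = (0)² = 0, and 0 < 36 ✓
  (3) 0 = 3 × 0, remainder 0 ✓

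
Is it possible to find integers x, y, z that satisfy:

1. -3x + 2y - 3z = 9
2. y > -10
Yes

Take x = 1, y = 6, z = 0. Substituting into each constraint:
  (1) -3(1) + 2(6) - 3(0) = 9 ✓
  (2) 6 > -10 ✓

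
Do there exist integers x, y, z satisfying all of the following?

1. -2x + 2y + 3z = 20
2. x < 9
Yes

Take x = 0, y = 10, z = 0. Substituting into each constraint:
  (1) -2(0) + 2(10) + 3(0) = 20 ✓
  (2) 0 < 9 ✓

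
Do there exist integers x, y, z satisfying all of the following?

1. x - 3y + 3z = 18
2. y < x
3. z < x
Yes

Take x = 18, y = 17, z = 17. Substituting into each constraint:
  (1) 18 - 3(17) + 3(17) = 18 ✓
  (2) 17 < 18 ✓
  (3) 17 < 18 ✓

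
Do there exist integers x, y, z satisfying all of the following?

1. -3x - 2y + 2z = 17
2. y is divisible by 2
Yes

Take x = -7, y = 2, z = 0. Substituting into each constraint:
  (1) -3(-7) - 2(2) + 2(0) = 17 ✓
  (2) 2 = 2 × 1, remainder 0 ✓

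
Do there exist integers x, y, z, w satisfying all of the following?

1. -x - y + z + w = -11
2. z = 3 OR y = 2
Yes

Take x = 0, y = 2, z = 0, w = -9. Substituting into each constraint:
  (1) 0 + (-2) + 0 + (-9) = -11 ✓
  (2) y = 2, target 2 ✓ (second branch holds)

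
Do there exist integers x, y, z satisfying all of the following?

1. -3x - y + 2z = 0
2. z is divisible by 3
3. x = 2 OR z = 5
Yes

Take x = 2, y = -6, z = 0. Substituting into each constraint:
  (1) -3(2) + 6 + 2(0) = 0 ✓
  (2) 0 = 3 × 0, remainder 0 ✓
  (3) x = 2, target 2 ✓ (first branch holds)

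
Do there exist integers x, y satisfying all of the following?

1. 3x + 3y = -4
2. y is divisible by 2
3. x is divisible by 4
No

Even the single constraint (3x + 3y = -4) is infeasible over the integers.

  - 3x + 3y = -4: every term on the left is divisible by 3, so the LHS ≡ 0 (mod 3), but the RHS -4 is not — no integer solution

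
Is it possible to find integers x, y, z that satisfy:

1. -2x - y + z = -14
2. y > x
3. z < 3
Yes

Take x = 0, y = 1, z = -13. Substituting into each constraint:
  (1) -2(0) + (-1) + (-13) = -14 ✓
  (2) 1 > 0 ✓
  (3) -13 < 3 ✓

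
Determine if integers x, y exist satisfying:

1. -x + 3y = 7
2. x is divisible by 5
Yes

Take x = 5, y = 4. Substituting into each constraint:
  (1) (-5) + 3(4) = 7 ✓
  (2) 5 = 5 × 1, remainder 0 ✓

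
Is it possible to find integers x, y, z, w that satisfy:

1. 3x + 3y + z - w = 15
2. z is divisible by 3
Yes

Take x = 0, y = 0, z = 0, w = -15. Substituting into each constraint:
  (1) 3(0) + 3(0) + 0 + 15 = 15 ✓
  (2) 0 = 3 × 0, remainder 0 ✓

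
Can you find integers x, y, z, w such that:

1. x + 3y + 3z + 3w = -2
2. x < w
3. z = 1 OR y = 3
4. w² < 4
Yes

Take x = -2, y = 0, z = 1, w = -1. Substituting into each constraint:
  (1) (-2) + 3(0) + 3(1) + 3(-1) = -2 ✓
  (2) -2 < -1 ✓
  (3) z = 1, target 1 ✓ (first branch holds)
  (4) w² = (-1)² = 1, and 1 < 4 ✓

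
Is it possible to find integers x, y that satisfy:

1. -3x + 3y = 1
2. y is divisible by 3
No

Even the single constraint (-3x + 3y = 1) is infeasible over the integers.

  - -3x + 3y = 1: every term on the left is divisible by 3, so the LHS ≡ 0 (mod 3), but the RHS 1 is not — no integer solution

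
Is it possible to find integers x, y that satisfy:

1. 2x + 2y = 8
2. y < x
Yes

Take x = 3, y = 1. Substituting into each constraint:
  (1) 2(3) + 2(1) = 8 ✓
  (2) 1 < 3 ✓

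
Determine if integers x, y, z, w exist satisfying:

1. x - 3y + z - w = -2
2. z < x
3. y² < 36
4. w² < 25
Yes

Take x = 1, y = 0, z = 0, w = 3. Substituting into each constraint:
  (1) 1 - 3(0) + 0 + (-3) = -2 ✓
  (2) 0 < 1 ✓
  (3) y² = (0)² = 0, and 0 < 36 ✓
  (4) w² = (3)² = 9, and 9 < 25 ✓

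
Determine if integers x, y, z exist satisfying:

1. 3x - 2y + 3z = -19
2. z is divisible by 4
Yes

Take x = 1, y = 11, z = 0. Substituting into each constraint:
  (1) 3(1) - 2(11) + 3(0) = -19 ✓
  (2) 0 = 4 × 0, remainder 0 ✓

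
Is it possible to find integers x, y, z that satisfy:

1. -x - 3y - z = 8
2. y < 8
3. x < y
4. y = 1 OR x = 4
Yes

Take x = 0, y = 1, z = -11. Substituting into each constraint:
  (1) 0 - 3(1) + 11 = 8 ✓
  (2) 1 < 8 ✓
  (3) 0 < 1 ✓
  (4) y = 1, target 1 ✓ (first branch holds)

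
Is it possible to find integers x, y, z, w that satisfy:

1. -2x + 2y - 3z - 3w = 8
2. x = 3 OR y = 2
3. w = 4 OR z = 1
Yes

Take x = 3, y = 1, z = -8, w = 4. Substituting into each constraint:
  (1) -2(3) + 2(1) - 3(-8) - 3(4) = 8 ✓
  (2) x = 3, target 3 ✓ (first branch holds)
  (3) w = 4, target 4 ✓ (first branch holds)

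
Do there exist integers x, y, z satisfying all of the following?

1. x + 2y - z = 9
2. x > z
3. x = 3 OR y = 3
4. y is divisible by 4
Yes

Take x = 3, y = 4, z = 2. Substituting into each constraint:
  (1) 3 + 2(4) + (-2) = 9 ✓
  (2) 3 > 2 ✓
  (3) x = 3, target 3 ✓ (first branch holds)
  (4) 4 = 4 × 1, remainder 0 ✓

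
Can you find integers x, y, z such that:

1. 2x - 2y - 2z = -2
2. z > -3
Yes

Take x = -1, y = 0, z = 0. Substituting into each constraint:
  (1) 2(-1) - 2(0) - 2(0) = -2 ✓
  (2) 0 > -3 ✓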